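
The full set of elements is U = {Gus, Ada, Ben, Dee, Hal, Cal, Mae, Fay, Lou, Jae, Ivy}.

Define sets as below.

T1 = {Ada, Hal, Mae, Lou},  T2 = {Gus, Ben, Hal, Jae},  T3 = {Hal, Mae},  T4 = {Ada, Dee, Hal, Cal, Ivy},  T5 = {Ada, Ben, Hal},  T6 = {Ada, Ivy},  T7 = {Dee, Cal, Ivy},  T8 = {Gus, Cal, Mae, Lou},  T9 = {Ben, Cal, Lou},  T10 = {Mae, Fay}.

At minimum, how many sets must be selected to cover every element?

Take {T1, T2, T4, T10}. Their union is {Gus, Ada, Ben, Dee, Hal, Cal, Mae, Fay, Lou, Jae, Ivy}, which is all 11 elements.
No 3 of the 10 sets cover everything (all 120 combinations miss at least one element), so 4 is optimal.

4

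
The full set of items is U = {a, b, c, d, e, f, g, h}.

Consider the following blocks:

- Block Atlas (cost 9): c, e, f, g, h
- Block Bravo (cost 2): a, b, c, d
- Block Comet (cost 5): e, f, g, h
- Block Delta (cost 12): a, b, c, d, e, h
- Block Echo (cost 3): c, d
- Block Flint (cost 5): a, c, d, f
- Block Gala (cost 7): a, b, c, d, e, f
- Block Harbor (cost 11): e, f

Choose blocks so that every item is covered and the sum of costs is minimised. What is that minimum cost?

7

Bravo, Comet together cover every item (Bravo ∪ Comet = {a, b, c, d, e, f, g, h}); total cost 2 + 5 = 7.
No covering selection has total cost below 7.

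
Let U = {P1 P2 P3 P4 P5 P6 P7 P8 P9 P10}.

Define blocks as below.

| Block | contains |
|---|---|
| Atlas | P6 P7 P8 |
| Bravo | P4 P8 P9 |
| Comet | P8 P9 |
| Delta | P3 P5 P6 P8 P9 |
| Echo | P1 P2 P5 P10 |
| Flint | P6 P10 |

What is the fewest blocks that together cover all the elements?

Atlas and Bravo and Delta and Echo together: Atlas ∪ Bravo ∪ Delta ∪ Echo = {P1, P2, P3, P4, P5, P6, P7, P8, P9, P10} — every element is covered.
No 3 of the 6 blocks cover everything (all 20 combinations miss at least one element), so 4 is optimal.

4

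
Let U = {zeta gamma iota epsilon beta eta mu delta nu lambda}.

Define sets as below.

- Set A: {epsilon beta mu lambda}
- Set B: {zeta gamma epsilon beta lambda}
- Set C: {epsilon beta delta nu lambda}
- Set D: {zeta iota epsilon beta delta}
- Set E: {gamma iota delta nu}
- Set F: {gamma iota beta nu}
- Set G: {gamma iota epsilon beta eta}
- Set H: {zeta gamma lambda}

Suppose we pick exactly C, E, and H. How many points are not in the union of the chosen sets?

Union of C, E, H = {zeta, gamma, iota, epsilon, beta, delta, nu, lambda}.
Not covered: eta, mu — 2 points.

2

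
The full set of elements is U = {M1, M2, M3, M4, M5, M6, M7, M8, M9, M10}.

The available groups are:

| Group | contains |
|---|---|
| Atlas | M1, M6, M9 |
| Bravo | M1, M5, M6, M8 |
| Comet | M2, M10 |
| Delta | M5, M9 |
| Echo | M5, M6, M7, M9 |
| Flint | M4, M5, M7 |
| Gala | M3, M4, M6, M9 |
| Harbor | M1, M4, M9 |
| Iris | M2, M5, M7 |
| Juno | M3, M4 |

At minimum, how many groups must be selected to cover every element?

Take {Bravo, Comet, Echo, Juno}. Their union is {M1, M2, M3, M4, M5, M6, M7, M8, M9, M10}, which is all 10 elements.
No 3 of the 10 groups cover everything (all 120 combinations miss at least one element), so 4 is optimal.

4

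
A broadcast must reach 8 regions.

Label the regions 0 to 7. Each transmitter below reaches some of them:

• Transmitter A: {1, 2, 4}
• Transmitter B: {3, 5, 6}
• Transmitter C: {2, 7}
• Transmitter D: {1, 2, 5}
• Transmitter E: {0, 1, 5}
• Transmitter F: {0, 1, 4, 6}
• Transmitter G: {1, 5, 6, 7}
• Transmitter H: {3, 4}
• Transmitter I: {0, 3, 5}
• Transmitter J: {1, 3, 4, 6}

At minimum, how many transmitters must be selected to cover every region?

B and C and F together: B ∪ C ∪ F = {0, 1, 2, 3, 4, 5, 6, 7} — every region is covered.
No 2 of the 10 transmitters cover everything (all 45 combinations miss at least one region), so 3 is optimal.

3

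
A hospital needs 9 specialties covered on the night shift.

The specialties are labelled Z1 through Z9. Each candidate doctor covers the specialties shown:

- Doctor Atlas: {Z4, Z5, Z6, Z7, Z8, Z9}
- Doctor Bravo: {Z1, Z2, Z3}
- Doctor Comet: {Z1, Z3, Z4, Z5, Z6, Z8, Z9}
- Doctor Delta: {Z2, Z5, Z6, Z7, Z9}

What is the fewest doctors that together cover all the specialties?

Take {Atlas, Bravo}. Their union is {Z1, Z2, Z3, Z4, Z5, Z6, Z7, Z8, Z9}, which is all 9 specialties.
No single doctor has all 9 specialties (the largest, Comet, has 7), so 2 is optimal.

2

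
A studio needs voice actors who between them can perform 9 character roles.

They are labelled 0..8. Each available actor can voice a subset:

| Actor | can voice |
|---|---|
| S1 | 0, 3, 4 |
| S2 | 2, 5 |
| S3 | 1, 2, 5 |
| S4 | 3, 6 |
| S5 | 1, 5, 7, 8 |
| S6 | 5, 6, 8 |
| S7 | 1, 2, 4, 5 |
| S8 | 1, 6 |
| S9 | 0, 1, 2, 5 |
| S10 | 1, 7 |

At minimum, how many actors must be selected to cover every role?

Take {S1, S3, S6, S10}. Their union is {0, 1, 2, 3, 4, 5, 6, 7, 8}, which is all 9 roles.
No 3 of the 10 actors cover everything (all 120 combinations miss at least one role), so 4 is optimal.

4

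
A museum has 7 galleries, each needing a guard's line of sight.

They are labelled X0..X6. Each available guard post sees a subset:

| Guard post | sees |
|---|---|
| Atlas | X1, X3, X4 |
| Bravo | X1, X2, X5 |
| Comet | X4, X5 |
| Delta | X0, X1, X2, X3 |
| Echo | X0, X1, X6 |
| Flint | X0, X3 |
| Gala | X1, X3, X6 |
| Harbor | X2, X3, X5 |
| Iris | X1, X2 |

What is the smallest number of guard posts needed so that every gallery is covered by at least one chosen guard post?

3

Take {Comet, Echo, Harbor}. Their union is {X0, X1, X2, X3, X4, X5, X6}, which is all 7 galleries.
No 2 of the 9 guard posts cover everything (all 36 combinations miss at least one gallery), so 3 is optimal.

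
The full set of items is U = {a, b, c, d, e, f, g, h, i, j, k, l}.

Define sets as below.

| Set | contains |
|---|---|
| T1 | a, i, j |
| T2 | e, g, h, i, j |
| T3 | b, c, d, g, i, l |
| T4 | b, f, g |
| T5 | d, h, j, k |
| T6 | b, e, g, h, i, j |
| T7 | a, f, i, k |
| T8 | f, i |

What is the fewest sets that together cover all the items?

3

T3, T6, and T7 cover everything between them: the union {a, b, c, d, e, f, g, h, i, j, k, l} is all of U.
Only T3 contains c, so T3 is forced; the remaining 6 items need at least 2 more sets (each remaining set adds at most 3) — so at least 3 sets are needed, and 3 is optimal.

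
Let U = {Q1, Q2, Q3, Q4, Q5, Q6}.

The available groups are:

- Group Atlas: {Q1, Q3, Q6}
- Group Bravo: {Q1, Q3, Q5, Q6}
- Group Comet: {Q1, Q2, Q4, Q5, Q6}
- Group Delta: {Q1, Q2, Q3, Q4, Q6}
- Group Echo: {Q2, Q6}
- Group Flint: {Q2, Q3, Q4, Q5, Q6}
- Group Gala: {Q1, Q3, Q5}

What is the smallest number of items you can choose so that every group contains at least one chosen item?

H = {Q5, Q6} meets every group (each contains at least one member of H), and |H| = 2.
The groups Echo, Gala are pairwise disjoint, so any hitting set needs a separate item for each — at least 2. Hence 2 is optimal.

2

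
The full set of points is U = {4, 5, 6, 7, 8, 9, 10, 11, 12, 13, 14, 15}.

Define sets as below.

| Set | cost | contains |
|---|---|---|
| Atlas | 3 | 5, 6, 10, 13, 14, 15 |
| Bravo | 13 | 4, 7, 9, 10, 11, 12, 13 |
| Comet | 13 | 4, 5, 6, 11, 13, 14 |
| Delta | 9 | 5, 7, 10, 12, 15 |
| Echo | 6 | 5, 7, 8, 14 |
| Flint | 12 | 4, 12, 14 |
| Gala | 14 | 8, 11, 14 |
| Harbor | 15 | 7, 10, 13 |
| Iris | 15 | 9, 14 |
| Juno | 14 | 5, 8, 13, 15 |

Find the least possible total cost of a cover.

Atlas, Bravo, Echo together cover every point (Atlas ∪ Bravo ∪ Echo = {4, 5, 6, 7, 8, 9, 10, 11, 12, 13, 14, 15}); total cost 3 + 13 + 6 = 22.
No covering selection has total cost below 22.

22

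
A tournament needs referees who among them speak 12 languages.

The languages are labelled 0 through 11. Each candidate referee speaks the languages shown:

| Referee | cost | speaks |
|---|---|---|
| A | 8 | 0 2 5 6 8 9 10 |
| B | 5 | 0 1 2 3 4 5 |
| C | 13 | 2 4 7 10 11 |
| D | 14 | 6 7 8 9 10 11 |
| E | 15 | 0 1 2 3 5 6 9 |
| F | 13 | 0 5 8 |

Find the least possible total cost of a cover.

B, D together cover every language (B ∪ D = {0, 1, 2, 3, 4, 5, 6, 7, 8, 9, 10, 11}); total cost 5 + 14 = 19.
The greedy pick B, A, C costs 26; no covering selection beats 19.

19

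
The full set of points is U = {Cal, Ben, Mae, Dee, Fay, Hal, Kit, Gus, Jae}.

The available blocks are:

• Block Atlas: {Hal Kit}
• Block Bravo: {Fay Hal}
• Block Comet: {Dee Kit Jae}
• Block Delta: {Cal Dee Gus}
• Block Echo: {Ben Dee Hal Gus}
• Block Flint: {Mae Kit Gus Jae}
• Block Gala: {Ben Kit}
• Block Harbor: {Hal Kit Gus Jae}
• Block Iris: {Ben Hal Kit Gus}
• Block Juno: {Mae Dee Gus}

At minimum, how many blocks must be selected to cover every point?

Bravo and Delta and Echo and Flint together: Bravo ∪ Delta ∪ Echo ∪ Flint = {Cal, Ben, Mae, Dee, Fay, Hal, Kit, Gus, Jae} — every point is covered.
No 3 of the 10 blocks cover everything (all 120 combinations miss at least one point), so 4 is optimal.

4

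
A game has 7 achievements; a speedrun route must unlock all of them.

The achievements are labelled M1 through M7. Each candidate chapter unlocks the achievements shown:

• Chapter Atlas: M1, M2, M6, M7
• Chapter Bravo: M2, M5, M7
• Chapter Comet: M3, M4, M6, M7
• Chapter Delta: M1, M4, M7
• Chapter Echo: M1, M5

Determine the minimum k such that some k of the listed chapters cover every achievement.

Take {Atlas, Bravo, Comet}. Their union is {M1, M2, M3, M4, M5, M6, M7}, which is all 7 achievements.
Only Comet contains M3, so Comet is forced; the remaining 3 achievements need at least 2 more chapters (each remaining chapter adds at most 2) — so at least 3 chapters are needed, and 3 is optimal.

3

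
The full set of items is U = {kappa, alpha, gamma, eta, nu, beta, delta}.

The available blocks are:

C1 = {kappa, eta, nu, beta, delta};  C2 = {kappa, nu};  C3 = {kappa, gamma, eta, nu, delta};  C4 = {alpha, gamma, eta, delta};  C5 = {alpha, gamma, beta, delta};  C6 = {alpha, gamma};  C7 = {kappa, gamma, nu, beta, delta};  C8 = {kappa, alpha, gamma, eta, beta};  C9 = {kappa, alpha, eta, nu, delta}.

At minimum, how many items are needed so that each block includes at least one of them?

2

Take H = {kappa, alpha}. Each listed block contains at least one of these, so H is a hitting set of size 2.
The blocks C2, C4 are pairwise disjoint, so any hitting set needs a separate item for each — at least 2. Hence 2 is optimal.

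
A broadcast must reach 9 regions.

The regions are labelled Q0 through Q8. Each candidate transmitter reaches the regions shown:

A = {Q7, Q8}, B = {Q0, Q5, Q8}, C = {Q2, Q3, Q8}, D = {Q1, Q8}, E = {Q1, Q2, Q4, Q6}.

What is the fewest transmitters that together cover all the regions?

4

A and B and C and E together: A ∪ B ∪ C ∪ E = {Q0, Q1, Q2, Q3, Q4, Q5, Q6, Q7, Q8} — every region is covered.
No 3 of the 5 transmitters cover everything (all 10 combinations miss at least one region), so 4 is optimal.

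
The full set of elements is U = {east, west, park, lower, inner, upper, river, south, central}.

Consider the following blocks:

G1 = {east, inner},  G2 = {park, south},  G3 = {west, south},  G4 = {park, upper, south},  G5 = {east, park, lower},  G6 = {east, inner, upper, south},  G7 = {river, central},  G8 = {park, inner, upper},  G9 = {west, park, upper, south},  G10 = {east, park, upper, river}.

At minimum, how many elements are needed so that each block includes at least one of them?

4

The 4 elements {east, inner, river, south} hit every block.
No choice of 3 elements meets every block, so 4 is the minimum.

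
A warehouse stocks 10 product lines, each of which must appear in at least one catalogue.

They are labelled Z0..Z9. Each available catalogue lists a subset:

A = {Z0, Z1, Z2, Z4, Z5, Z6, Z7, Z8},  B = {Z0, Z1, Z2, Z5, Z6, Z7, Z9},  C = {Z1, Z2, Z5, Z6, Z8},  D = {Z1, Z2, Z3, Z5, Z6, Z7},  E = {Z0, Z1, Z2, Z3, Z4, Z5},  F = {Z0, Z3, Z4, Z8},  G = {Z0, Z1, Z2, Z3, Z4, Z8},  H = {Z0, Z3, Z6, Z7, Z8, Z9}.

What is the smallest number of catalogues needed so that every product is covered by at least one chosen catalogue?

Take {E, H}. Their union is {Z0, Z1, Z2, Z3, Z4, Z5, Z6, Z7, Z8, Z9}, which is all 10 products.
No single catalogue has all 10 products (the largest, A, has 8), so 2 is optimal.

2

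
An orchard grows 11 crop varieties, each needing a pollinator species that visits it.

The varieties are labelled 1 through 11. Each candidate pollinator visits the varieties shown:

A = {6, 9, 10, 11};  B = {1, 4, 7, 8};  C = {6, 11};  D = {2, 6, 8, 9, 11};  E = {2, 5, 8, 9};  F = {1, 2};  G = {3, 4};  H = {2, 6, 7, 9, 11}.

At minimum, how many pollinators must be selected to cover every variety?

Take {A, B, E, G}. Their union is {1, 2, 3, 4, 5, 6, 7, 8, 9, 10, 11}, which is all 11 varieties.
Only E contains 5, so E is forced; the remaining 7 varieties need at least 3 more pollinators (each remaining pollinator adds at most 3) — so at least 4 pollinators are needed, and 4 is optimal.

4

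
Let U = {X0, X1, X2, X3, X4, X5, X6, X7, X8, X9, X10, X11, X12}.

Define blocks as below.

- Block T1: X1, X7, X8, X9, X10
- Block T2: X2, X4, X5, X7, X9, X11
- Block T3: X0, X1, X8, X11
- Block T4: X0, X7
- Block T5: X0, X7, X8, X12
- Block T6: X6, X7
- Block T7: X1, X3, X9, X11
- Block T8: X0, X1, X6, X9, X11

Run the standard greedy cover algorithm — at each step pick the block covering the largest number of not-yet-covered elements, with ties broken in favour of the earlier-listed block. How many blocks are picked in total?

Greedy: pick T2 (covers 6 new) → pick T1 (covers 3 new) → pick T5 (covers 2 new) → pick T6 (covers 1 new) → pick T7 (covers 1 new). Total picks: 5.

5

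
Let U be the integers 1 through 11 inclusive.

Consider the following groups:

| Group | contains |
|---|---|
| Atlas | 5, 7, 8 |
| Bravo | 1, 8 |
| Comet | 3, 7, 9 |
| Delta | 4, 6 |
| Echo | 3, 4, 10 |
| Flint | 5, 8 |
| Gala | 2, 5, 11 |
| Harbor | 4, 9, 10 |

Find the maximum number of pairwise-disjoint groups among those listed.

4

Bravo, Comet, Delta, Gala are pairwise disjoint (Bravo={1,8}; Comet={3,7,9}; Delta={4,6}; Gala={2,5,11}).
Every remaining group overlaps one of these, and no 5 of the listed groups are pairwise disjoint, so 4 is the maximum.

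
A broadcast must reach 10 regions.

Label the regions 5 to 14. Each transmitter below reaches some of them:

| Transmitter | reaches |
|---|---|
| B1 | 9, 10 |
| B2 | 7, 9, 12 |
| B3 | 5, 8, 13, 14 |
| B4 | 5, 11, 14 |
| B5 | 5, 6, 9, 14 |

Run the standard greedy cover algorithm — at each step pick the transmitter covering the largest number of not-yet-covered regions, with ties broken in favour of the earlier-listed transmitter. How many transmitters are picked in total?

Greedy: pick B3 (covers 4 new) → pick B2 (covers 3 new) → pick B1 (covers 1 new) → pick B4 (covers 1 new) → pick B5 (covers 1 new). Total picks: 5.

5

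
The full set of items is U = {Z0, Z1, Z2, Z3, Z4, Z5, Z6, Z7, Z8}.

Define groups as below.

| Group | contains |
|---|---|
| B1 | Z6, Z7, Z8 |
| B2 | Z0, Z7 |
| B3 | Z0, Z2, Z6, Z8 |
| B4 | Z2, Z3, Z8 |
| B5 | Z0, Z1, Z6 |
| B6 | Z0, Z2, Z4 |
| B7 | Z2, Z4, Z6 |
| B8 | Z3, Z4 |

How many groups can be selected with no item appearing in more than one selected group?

B2, B8 are pairwise disjoint (B2={Z0,Z7}; B8={Z3,Z4}).
Every remaining group overlaps one of these, and no 3 of the listed groups are pairwise disjoint, so 2 is the maximum.

2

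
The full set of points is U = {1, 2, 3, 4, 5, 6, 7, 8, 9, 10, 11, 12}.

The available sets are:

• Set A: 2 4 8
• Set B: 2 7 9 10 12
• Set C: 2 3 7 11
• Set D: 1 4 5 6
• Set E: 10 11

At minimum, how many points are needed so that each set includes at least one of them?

Take H = {4, 10, 11}. Each listed set contains at least one of these, so H is a hitting set of size 3.
No choice of 2 points meets every set, so 3 is the minimum.

3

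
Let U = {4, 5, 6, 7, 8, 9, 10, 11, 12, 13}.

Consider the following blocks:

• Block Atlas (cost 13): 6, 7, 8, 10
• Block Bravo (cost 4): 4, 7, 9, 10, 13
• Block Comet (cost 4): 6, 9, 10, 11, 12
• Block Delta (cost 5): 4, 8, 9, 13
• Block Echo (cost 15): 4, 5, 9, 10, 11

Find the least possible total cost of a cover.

Bravo, Comet, Delta, Echo together cover every item (Bravo ∪ Comet ∪ Delta ∪ Echo = {4, 5, 6, 7, 8, 9, 10, 11, 12, 13}); total cost 4 + 4 + 5 + 15 = 28.
No covering selection has total cost below 28.

28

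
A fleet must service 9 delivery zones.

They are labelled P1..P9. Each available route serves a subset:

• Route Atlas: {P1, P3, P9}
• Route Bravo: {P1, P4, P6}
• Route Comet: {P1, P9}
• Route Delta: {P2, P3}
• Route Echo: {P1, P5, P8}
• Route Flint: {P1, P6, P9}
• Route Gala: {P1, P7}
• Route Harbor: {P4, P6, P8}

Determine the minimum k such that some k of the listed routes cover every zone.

Delta and Echo and Flint and Gala and Harbor together: Delta ∪ Echo ∪ Flint ∪ Gala ∪ Harbor = {P1, P2, P3, P4, P5, P6, P7, P8, P9} — every zone is covered.
No 4 of the 8 routes cover everything (all 70 combinations miss at least one zone), so 5 is optimal.

5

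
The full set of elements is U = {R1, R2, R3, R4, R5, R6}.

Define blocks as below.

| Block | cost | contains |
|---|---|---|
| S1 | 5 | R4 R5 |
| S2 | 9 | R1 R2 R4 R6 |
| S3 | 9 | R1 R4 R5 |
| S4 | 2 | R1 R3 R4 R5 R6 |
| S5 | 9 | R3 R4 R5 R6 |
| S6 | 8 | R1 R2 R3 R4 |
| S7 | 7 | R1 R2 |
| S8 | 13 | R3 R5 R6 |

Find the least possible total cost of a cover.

9

S4, S7 together cover every element (S4 ∪ S7 = {R1, R2, R3, R4, R5, R6}); total cost 2 + 7 = 9.
No covering selection has total cost below 9.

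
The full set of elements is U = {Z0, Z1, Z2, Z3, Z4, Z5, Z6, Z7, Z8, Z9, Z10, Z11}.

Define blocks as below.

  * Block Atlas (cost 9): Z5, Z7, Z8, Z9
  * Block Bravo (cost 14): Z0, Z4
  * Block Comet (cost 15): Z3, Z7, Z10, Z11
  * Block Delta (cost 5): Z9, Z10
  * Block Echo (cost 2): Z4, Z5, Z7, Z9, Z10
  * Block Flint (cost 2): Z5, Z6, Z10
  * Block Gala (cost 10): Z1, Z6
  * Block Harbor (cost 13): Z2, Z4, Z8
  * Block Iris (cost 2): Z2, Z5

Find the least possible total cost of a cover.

50

Atlas, Bravo, Comet, Gala, Iris together cover every element (Atlas ∪ Bravo ∪ Comet ∪ Gala ∪ Iris = {Z0, Z1, Z2, Z3, Z4, Z5, Z6, Z7, Z8, Z9, Z10, Z11}); total cost 9 + 14 + 15 + 10 + 2 = 50.
The greedy pick Echo, Flint, Iris, Comet, Atlas, Gala, Bravo costs 54; no covering selection beats 50.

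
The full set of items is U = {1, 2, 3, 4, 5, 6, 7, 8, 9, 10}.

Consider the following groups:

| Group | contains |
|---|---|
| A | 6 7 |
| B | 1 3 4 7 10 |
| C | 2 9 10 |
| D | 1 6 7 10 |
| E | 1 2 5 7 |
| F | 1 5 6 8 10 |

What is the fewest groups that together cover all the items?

B and C and F together: B ∪ C ∪ F = {1, 2, 3, 4, 5, 6, 7, 8, 9, 10} — every item is covered.
Only B contains 3, so B is forced; the remaining 5 items need at least 2 more groups (each remaining group adds at most 3) — so at least 3 groups are needed, and 3 is optimal.

3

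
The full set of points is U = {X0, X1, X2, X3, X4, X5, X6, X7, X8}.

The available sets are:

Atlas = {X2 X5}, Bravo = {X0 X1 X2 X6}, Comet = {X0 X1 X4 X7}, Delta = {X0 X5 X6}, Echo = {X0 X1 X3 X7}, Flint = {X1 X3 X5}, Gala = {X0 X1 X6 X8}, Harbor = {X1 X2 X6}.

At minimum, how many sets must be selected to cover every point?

4

Bravo, Comet, Flint, and Gala cover everything between them: the union {X0, X1, X2, X3, X4, X5, X6, X7, X8} is all of U.
Only Comet contains X4, so Comet is forced; the remaining 5 points need at least 3 more sets (each remaining set adds at most 2) — so at least 4 sets are needed, and 4 is optimal.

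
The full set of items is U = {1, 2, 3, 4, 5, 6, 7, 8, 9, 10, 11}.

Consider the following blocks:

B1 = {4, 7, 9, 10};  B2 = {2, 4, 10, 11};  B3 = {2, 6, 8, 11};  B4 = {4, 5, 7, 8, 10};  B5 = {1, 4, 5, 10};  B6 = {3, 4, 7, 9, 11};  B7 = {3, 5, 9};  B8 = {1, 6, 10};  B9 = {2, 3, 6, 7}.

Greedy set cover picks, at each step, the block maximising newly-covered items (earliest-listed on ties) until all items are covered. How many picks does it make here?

Greedy: pick B4 (covers 5 new) → pick B3 (covers 3 new) → pick B6 (covers 2 new) → pick B5 (covers 1 new). Total picks: 4.
(The true minimum cover uses only 3 blocks, so greedy is not optimal here.)

4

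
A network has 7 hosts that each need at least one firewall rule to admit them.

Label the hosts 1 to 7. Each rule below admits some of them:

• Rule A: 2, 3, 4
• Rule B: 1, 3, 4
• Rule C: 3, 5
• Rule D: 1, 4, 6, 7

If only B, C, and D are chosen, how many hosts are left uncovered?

Union of B, C, D = {1, 3, 4, 5, 6, 7}.
Not covered: 2 — 1 host.

1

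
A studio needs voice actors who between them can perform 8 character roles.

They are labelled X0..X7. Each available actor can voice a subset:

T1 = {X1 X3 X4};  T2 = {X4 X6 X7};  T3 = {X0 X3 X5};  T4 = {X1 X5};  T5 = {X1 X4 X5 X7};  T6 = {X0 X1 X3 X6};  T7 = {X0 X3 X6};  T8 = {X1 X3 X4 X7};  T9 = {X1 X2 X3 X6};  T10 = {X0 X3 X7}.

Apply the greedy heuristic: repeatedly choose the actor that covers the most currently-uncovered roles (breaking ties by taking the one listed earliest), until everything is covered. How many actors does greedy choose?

Greedy: pick T5 (covers 4 new) → pick T6 (covers 3 new) → pick T9 (covers 1 new). Total picks: 3.

3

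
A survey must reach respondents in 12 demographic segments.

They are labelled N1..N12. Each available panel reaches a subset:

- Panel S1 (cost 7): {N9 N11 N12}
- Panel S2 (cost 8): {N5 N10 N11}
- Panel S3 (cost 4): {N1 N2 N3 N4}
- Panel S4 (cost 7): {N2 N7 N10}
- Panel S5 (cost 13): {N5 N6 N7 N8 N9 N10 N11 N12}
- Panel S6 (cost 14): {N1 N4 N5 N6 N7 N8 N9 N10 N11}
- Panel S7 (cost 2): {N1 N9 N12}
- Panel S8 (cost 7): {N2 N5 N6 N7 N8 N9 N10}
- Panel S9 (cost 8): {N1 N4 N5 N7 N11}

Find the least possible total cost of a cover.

17

S3, S5 together cover every segment (S3 ∪ S5 = {N1, N2, N3, N4, N5, N6, N7, N8, N9, N10, N11, N12}); total cost 4 + 13 = 17.
The greedy pick S7, S8, S3, S1 costs 20; no covering selection beats 17.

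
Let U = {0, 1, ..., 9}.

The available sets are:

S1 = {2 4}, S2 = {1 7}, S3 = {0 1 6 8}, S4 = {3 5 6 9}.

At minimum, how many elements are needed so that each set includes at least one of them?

Take H = {4, 6, 7}. Each listed set contains at least one of these, so H is a hitting set of size 3.
The sets S1, S2, S4 are pairwise disjoint, so any hitting set needs a separate element for each — at least 3. Hence 3 is optimal.

3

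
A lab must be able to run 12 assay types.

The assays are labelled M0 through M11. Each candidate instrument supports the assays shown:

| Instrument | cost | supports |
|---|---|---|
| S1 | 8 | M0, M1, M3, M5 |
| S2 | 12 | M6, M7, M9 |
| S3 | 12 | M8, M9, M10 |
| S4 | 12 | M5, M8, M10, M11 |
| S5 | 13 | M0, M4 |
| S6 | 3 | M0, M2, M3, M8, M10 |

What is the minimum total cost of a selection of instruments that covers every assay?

S1, S2, S4, S5, S6 together cover every assay (S1 ∪ S2 ∪ S4 ∪ S5 ∪ S6 = {M0, M1, M2, M3, M4, M5, M6, M7, M8, M9, M10, M11}); total cost 8 + 12 + 12 + 13 + 3 = 48.
No covering selection has total cost below 48.

48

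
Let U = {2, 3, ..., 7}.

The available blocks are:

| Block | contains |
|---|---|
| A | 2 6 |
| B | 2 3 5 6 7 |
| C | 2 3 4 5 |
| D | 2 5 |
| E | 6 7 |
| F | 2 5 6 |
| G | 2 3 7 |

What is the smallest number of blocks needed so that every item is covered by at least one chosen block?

2

B and C together: B ∪ C = {2, 3, 4, 5, 6, 7} — every item is covered.
No single block has all 6 items (the largest, B, has 5), so 2 is optimal.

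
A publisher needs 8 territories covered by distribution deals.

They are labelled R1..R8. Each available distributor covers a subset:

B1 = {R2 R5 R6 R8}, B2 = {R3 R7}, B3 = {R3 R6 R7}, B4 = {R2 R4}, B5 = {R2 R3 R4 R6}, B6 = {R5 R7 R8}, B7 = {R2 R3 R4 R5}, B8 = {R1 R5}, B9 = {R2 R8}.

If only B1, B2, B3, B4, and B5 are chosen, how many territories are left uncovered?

1

Union of B1, B2, B3, B4, B5 = {R2, R3, R4, R5, R6, R7, R8}.
Not covered: R1 — 1 territory.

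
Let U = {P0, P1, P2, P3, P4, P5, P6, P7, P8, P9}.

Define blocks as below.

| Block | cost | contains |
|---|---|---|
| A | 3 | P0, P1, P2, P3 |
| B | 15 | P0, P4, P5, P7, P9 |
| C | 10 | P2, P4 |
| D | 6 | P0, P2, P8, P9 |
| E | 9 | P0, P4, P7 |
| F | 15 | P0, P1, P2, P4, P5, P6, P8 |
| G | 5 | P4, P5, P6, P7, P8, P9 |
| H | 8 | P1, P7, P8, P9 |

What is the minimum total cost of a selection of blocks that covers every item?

8

A, G together cover every item (A ∪ G = {P0, P1, P2, P3, P4, P5, P6, P7, P8, P9}); total cost 3 + 5 = 8.
No covering selection has total cost below 8.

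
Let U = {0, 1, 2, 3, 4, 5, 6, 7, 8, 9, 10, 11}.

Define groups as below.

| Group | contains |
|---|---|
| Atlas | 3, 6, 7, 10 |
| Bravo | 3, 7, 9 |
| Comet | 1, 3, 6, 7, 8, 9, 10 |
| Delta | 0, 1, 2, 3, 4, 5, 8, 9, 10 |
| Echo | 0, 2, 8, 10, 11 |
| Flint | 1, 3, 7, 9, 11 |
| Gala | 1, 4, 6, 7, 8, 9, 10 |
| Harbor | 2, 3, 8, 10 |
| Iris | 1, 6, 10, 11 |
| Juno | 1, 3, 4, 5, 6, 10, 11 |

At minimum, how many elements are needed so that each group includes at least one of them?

2

Take H = {7, 10}. Each listed group contains at least one of these, so H is a hitting set of size 2.
The groups Bravo, Echo are pairwise disjoint, so any hitting set needs a separate element for each — at least 2. Hence 2 is optimal.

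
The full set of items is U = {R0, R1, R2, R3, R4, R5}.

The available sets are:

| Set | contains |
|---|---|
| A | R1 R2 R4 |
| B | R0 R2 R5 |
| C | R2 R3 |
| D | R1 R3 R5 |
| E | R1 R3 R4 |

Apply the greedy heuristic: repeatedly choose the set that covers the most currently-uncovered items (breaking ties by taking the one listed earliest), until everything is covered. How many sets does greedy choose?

3

Greedy: pick A (covers 3 new) → pick B (covers 2 new) → pick C (covers 1 new). Total picks: 3.
(The true minimum cover uses only 2 sets, so greedy is not optimal here.)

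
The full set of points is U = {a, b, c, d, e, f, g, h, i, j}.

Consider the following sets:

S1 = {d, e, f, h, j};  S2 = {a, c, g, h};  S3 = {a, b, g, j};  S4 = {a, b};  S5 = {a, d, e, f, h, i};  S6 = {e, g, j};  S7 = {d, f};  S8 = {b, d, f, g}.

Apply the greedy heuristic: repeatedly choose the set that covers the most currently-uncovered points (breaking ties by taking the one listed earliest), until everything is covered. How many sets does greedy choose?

3

Greedy: pick S5 (covers 6 new) → pick S3 (covers 3 new) → pick S2 (covers 1 new). Total picks: 3.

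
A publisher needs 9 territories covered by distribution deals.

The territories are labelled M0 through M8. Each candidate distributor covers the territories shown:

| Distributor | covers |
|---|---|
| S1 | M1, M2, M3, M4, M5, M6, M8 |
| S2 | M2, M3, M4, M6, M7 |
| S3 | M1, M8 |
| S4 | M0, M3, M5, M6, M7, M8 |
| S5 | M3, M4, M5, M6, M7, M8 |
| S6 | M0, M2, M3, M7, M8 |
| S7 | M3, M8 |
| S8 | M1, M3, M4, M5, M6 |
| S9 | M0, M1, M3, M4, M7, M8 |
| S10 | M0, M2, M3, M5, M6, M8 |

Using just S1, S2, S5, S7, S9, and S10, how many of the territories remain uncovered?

0

Union of S1, S2, S5, S7, S9, S10 = {M0, M1, M2, M3, M4, M5, M6, M7, M8} — that's every territory, so 0 are uncovered.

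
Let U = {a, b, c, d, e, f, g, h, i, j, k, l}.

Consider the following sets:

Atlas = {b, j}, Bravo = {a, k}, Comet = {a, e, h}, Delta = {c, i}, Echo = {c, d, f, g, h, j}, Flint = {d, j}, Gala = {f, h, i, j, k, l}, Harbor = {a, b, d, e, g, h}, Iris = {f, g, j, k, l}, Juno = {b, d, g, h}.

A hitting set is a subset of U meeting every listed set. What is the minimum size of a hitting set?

4

Take T = {a, g, i, j}. Each listed set contains at least one of these, so T is a hitting set of size 4.
No choice of 3 points meets every set, so 4 is the minimum.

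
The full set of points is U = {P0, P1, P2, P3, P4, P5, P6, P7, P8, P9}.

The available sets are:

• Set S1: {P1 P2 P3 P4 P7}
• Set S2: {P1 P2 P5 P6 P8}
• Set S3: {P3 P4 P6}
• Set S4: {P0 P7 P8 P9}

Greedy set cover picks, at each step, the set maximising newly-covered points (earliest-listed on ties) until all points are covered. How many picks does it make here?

Greedy: pick S1 (covers 5 new) → pick S2 (covers 3 new) → pick S4 (covers 2 new). Total picks: 3.

3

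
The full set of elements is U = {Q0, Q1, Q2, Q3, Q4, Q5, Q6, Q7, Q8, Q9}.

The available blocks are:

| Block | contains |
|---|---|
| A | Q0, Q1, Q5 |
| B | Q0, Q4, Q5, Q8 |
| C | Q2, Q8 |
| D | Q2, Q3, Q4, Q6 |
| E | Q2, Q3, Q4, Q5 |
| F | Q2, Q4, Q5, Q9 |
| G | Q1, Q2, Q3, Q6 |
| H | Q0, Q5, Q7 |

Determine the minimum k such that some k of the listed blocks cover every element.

4

C and F and G and H together: C ∪ F ∪ G ∪ H = {Q0, Q1, Q2, Q3, Q4, Q5, Q6, Q7, Q8, Q9} — every element is covered.
No 3 of the 8 blocks cover everything (all 56 combinations miss at least one element), so 4 is optimal.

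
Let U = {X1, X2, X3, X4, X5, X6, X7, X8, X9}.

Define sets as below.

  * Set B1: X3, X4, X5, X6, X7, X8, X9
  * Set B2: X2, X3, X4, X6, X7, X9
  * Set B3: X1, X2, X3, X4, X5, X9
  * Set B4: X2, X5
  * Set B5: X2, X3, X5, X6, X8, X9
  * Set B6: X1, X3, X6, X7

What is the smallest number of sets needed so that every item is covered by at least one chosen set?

B1 and B3 together: B1 ∪ B3 = {X1, X2, X3, X4, X5, X6, X7, X8, X9} — every item is covered.
No single set has all 9 items (the largest, B1, has 7), so 2 is optimal.

2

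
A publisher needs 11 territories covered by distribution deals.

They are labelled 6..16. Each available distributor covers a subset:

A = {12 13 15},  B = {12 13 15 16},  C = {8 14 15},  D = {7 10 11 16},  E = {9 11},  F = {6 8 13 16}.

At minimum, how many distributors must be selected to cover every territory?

Take {B, C, D, E, F}. Their union is {6, 7, 8, 9, 10, 11, 12, 13, 14, 15, 16}, which is all 11 territories.
No 4 of the 6 distributors cover everything (all 15 combinations miss at least one territory), so 5 is optimal.

5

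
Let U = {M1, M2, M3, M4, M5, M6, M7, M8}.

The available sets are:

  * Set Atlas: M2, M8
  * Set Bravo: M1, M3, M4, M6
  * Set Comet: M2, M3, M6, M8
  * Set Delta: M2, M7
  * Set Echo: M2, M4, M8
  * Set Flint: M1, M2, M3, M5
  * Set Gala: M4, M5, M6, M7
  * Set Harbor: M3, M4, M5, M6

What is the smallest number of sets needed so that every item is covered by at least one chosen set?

3

Atlas, Flint, and Gala cover everything between them: the union {M1, M2, M3, M4, M5, M6, M7, M8} is all of U.
No 2 of the 8 sets cover everything (all 28 combinations miss at least one item), so 3 is optimal.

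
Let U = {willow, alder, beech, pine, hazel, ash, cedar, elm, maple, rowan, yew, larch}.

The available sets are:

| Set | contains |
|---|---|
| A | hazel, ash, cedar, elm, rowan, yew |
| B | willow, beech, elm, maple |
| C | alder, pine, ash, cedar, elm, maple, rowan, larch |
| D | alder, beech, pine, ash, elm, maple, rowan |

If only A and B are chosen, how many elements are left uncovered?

Union of A, B = {willow, beech, hazel, ash, cedar, elm, maple, rowan, yew}.
Not covered: alder, pine, larch — 3 elements.

3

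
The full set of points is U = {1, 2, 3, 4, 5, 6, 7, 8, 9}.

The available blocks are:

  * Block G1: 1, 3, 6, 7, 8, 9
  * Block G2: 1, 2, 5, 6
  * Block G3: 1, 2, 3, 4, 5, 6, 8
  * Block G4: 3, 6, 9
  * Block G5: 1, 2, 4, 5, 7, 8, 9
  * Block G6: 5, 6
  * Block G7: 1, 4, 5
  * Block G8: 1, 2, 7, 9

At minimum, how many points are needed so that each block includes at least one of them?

The 2 points {5, 9} hit every block.
The blocks G6, G8 are pairwise disjoint, so any hitting set needs a separate point for each — at least 2. Hence 2 is optimal.

2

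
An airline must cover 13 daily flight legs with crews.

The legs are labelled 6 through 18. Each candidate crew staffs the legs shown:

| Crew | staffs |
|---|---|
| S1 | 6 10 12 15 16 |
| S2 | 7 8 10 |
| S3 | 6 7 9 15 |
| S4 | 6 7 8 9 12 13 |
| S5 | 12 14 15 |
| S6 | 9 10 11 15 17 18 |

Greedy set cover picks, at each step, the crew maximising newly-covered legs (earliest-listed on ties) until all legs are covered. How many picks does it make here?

4

Greedy: pick S4 (covers 6 new) → pick S6 (covers 5 new) → pick S1 (covers 1 new) → pick S5 (covers 1 new). Total picks: 4.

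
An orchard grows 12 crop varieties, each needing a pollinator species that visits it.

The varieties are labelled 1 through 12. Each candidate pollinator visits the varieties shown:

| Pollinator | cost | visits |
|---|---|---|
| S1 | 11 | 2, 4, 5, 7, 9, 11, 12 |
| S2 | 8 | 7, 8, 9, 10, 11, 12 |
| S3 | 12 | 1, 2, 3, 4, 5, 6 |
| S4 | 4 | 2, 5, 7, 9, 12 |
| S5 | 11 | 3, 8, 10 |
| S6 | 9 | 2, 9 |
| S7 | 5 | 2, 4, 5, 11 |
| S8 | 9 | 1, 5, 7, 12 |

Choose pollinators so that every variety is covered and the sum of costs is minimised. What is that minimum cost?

20

S2, S3 together cover every variety (S2 ∪ S3 = {1, 2, 3, 4, 5, 6, 7, 8, 9, 10, 11, 12}); total cost 8 + 12 = 20.
The greedy pick S4, S7, S5, S3 costs 32; no covering selection beats 20.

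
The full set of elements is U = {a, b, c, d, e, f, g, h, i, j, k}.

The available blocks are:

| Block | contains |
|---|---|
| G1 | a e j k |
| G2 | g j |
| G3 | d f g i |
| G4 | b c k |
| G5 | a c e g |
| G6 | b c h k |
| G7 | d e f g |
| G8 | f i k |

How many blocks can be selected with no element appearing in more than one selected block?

2

G4, G7 are pairwise disjoint (G4={b,c,k}; G7={d,e,f,g}).
Every remaining block overlaps one of these, and no 3 of the listed blocks are pairwise disjoint, so 2 is the maximum.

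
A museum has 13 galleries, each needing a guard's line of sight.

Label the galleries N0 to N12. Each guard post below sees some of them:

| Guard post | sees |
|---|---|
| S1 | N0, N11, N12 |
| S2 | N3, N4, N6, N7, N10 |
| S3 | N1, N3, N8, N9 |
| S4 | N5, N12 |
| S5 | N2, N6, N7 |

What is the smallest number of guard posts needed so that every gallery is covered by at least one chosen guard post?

S1 and S2 and S3 and S4 and S5 together: S1 ∪ S2 ∪ S3 ∪ S4 ∪ S5 = {N0, N1, N2, N3, N4, N5, N6, N7, N8, N9, N10, N11, N12} — every gallery is covered.
No 4 of the 5 guard posts cover everything (all 5 combinations miss at least one gallery), so 5 is optimal.

5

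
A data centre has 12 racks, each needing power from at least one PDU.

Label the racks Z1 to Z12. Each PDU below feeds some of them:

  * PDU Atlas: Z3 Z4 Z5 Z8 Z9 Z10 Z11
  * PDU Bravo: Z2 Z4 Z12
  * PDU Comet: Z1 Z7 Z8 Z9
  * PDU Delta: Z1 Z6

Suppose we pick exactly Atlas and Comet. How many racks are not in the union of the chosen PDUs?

Union of Atlas, Comet = {Z1, Z3, Z4, Z5, Z7, Z8, Z9, Z10, Z11}.
Not covered: Z2, Z6, Z12 — 3 racks.

3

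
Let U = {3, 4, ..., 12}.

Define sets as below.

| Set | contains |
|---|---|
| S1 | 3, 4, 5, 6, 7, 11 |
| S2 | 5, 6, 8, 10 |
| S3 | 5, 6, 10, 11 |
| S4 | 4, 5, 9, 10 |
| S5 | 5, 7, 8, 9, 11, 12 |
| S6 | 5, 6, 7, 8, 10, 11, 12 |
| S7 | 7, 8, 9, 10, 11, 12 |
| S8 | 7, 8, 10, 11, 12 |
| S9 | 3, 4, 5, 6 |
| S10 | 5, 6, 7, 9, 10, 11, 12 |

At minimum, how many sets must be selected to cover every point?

2

S7 and S9 cover everything between them: the union {3, 4, 5, 6, 7, 8, 9, 10, 11, 12} is all of U.
No single set has all 10 points (the largest, S6, has 7), so 2 is optimal.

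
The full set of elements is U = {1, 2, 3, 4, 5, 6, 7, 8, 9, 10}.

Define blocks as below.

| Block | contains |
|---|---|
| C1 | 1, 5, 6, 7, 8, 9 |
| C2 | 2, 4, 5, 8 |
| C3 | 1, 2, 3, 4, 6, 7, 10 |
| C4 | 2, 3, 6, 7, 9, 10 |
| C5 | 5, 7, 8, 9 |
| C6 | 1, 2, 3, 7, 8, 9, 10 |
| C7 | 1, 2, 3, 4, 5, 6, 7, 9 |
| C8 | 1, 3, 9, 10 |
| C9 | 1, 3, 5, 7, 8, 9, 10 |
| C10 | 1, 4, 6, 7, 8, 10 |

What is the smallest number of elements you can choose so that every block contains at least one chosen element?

The 2 elements {4, 9} hit every block.
The blocks C2, C8 are pairwise disjoint, so any hitting set needs a separate element for each — at least 2. Hence 2 is optimal.

2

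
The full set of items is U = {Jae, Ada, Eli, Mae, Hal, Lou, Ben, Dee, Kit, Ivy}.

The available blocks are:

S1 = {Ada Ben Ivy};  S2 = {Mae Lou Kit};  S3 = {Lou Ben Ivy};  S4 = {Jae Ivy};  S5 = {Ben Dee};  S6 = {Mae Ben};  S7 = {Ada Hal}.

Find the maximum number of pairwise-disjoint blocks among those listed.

S2, S4, S5, S7 are pairwise disjoint (S2={Mae,Lou,Kit}; S4={Jae,Ivy}; S5={Ben,Dee}; S7={Ada,Hal}).
Every remaining block overlaps one of these, and no 5 of the listed blocks are pairwise disjoint, so 4 is the maximum.

4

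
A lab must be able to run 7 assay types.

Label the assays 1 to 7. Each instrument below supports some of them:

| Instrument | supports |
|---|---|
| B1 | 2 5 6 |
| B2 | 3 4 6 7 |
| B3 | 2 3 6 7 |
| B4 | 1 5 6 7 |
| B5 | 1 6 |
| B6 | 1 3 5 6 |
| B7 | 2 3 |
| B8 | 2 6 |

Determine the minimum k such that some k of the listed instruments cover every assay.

3

B1 and B2 and B5 together: B1 ∪ B2 ∪ B5 = {1, 2, 3, 4, 5, 6, 7} — every assay is covered.
Only B2 contains 4, so B2 is forced; the remaining 3 assays need at least 2 more instruments (each remaining instrument adds at most 2) — so at least 3 instruments are needed, and 3 is optimal.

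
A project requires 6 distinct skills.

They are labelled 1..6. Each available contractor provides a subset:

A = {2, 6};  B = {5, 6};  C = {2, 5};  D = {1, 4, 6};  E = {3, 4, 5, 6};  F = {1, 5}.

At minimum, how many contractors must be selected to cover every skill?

3

A and D and E together: A ∪ D ∪ E = {1, 2, 3, 4, 5, 6} — every skill is covered.
Only E contains 3, so E is forced; the remaining 2 skills need at least 2 more contractors (each remaining contractor adds at most 1) — so at least 3 contractors are needed, and 3 is optimal.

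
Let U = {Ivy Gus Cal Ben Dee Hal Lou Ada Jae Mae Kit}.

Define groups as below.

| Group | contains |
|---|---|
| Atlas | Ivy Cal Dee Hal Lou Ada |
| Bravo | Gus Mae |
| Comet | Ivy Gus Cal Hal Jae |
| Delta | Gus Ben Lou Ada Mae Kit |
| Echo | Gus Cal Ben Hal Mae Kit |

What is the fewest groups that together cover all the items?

3

Atlas and Comet and Echo together: Atlas ∪ Comet ∪ Echo = {Ivy, Gus, Cal, Ben, Dee, Hal, Lou, Ada, Jae, Mae, Kit} — every item is covered.
Only Atlas contains Dee, so Atlas is forced; the remaining 5 items need at least 2 more groups (each remaining group adds at most 4) — so at least 3 groups are needed, and 3 is optimal.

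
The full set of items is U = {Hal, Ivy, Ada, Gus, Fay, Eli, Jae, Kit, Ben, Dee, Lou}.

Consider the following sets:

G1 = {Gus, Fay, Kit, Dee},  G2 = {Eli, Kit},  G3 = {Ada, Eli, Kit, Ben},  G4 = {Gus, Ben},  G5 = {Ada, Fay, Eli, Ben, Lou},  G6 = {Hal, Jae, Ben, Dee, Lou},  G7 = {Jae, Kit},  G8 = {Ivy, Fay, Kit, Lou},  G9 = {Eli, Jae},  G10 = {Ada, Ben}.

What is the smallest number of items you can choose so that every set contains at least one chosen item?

Take H = {Jae, Kit, Ben}. Each listed set contains at least one of these, so H is a hitting set of size 3.
The sets G8, G9, G10 are pairwise disjoint, so any hitting set needs a separate item for each — at least 3. Hence 3 is optimal.

3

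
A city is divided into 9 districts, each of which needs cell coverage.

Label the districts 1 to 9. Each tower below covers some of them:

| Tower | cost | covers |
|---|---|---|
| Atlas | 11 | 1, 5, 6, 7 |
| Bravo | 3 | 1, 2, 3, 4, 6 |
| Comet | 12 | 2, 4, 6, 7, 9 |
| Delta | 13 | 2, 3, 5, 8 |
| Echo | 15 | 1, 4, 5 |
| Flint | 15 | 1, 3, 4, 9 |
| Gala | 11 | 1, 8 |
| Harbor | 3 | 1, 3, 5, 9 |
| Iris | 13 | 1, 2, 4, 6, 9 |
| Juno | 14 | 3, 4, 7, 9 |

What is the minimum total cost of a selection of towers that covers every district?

Comet, Gala, Harbor together cover every district (Comet ∪ Gala ∪ Harbor = {1, 2, 3, 4, 5, 6, 7, 8, 9}); total cost 12 + 11 + 3 = 26.
The greedy pick Bravo, Harbor, Atlas, Gala costs 28; no covering selection beats 26.

26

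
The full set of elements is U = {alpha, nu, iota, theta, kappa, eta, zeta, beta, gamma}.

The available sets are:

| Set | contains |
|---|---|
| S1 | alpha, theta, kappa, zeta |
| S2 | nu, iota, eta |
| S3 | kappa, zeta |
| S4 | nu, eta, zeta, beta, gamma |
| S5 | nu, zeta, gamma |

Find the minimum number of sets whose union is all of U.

3

S1 and S2 and S4 together: S1 ∪ S2 ∪ S4 = {alpha, nu, iota, theta, kappa, eta, zeta, beta, gamma} — every element is covered.
Only S1 contains alpha, so S1 is forced; the remaining 5 elements need at least 2 more sets (each remaining set adds at most 4) — so at least 3 sets are needed, and 3 is optimal.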